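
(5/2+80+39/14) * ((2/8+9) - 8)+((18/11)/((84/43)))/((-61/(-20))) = 2008095/18788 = 106.88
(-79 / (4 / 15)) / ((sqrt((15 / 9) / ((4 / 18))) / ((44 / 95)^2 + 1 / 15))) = -601427 * sqrt(30) / 108300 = -30.42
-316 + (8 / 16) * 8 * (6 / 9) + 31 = -847 / 3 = -282.33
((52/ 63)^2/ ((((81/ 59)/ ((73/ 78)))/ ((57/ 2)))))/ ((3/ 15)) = 21276580/ 321489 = 66.18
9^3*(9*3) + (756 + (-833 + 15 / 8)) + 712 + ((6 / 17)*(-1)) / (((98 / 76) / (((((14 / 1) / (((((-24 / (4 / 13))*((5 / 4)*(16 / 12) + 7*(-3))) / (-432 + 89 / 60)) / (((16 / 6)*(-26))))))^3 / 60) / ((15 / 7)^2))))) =-279258177599419933 / 340034486625000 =-821.26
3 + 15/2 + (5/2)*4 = 41/2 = 20.50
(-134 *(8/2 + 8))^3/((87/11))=-15245074944/29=-525692239.45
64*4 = 256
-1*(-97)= 97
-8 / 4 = -2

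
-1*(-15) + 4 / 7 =109 / 7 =15.57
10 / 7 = 1.43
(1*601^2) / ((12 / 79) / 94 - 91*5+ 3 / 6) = -2682278626 / 3375105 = -794.72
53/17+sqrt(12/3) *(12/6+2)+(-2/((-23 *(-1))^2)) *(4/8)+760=6934644/8993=771.12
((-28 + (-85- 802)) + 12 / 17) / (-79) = 15543 / 1343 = 11.57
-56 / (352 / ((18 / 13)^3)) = -10206 / 24167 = -0.42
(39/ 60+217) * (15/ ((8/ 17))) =222003/ 32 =6937.59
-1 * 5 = -5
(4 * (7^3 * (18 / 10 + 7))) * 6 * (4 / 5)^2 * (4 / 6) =3863552 / 125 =30908.42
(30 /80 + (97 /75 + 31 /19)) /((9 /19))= 37619 /5400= 6.97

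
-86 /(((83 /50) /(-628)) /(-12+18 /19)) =-567084000 /1577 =-359596.70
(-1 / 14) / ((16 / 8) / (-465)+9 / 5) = -93 / 2338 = -0.04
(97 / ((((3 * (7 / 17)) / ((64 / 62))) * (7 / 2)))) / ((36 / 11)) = 290224 / 41013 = 7.08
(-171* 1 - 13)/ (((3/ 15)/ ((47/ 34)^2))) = -508070/ 289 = -1758.03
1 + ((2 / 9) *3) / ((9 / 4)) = 35 / 27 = 1.30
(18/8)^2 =81/16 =5.06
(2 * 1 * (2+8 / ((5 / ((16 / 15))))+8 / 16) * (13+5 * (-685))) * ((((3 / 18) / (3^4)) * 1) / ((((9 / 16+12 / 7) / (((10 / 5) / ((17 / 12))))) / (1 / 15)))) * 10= -1929062912 / 79005375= -24.42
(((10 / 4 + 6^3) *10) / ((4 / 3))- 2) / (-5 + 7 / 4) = -6547 / 13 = -503.62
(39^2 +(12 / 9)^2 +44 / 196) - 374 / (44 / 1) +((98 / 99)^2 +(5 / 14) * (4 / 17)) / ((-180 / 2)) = 1112818759033 / 734780970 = 1514.49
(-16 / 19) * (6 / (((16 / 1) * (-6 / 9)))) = 9 / 19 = 0.47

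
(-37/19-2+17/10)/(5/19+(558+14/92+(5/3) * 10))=-29463/7539325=-0.00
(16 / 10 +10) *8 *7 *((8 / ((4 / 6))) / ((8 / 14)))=68208 / 5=13641.60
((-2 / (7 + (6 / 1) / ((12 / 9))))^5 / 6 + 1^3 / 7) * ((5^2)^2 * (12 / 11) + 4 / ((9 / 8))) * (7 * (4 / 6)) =2619826108280 / 5734781613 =456.83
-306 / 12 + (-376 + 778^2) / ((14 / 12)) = 7258539 / 14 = 518467.07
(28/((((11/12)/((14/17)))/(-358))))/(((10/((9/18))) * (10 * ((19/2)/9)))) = -3789072/88825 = -42.66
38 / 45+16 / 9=118 / 45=2.62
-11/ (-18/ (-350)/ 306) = -65450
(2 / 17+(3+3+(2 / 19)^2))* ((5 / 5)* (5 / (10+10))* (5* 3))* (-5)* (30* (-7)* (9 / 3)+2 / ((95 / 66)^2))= 160143564942 / 2215457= 72284.66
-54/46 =-27/23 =-1.17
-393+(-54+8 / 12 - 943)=-4168 / 3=-1389.33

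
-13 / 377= -1 / 29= -0.03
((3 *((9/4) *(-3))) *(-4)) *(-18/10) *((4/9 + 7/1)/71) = -5427/355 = -15.29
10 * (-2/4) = -5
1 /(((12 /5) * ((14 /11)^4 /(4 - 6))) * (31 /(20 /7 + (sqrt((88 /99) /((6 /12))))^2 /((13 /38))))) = -120715045 /1463015736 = -0.08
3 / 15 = 1 / 5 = 0.20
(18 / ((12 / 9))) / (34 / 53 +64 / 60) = 7.90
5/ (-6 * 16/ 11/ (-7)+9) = 385/ 789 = 0.49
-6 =-6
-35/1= -35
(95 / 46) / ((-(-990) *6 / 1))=19 / 54648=0.00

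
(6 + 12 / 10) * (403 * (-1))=-14508 / 5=-2901.60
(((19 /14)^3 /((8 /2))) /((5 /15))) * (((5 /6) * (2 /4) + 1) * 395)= 46058185 /43904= 1049.07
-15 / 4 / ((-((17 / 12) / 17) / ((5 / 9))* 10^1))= 5 / 2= 2.50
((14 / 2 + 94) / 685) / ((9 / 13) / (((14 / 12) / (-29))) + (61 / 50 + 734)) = 91910 / 447572287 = 0.00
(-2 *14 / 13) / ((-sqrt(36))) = 14 / 39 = 0.36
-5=-5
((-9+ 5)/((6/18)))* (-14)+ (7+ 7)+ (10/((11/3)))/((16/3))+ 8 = 16765/88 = 190.51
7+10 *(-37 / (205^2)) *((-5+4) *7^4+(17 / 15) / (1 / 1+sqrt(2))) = 3548893 / 126075-1258 *sqrt(2) / 126075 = 28.13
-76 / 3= -25.33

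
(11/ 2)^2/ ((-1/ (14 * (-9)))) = 7623/ 2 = 3811.50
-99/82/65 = -0.02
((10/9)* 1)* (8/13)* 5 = 400/117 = 3.42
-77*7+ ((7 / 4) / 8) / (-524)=-9037959 / 16768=-539.00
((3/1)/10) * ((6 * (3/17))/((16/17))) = 27/80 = 0.34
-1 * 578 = -578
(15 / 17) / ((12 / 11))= 55 / 68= 0.81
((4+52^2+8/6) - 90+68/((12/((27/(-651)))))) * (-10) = -17050330/651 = -26190.98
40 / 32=5 / 4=1.25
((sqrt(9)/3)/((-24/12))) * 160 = -80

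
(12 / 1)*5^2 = 300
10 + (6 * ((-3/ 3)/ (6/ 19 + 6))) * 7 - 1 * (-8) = 227/ 20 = 11.35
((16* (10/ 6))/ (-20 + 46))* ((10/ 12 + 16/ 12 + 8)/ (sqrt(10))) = 122* sqrt(10)/ 117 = 3.30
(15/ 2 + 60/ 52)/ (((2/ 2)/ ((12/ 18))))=75/ 13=5.77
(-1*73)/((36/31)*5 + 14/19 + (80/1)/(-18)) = -386973/11126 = -34.78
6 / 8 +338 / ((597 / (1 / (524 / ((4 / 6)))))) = 704539 / 938484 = 0.75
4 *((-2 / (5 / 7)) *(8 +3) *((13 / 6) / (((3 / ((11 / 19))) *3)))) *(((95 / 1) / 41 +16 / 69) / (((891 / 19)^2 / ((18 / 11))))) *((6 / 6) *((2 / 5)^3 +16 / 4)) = -50669216416 / 382822048125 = -0.13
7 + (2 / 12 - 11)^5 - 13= -1160337281 / 7776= -149220.33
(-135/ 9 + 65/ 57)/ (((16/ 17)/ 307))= -2061505/ 456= -4520.84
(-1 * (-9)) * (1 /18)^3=1 /648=0.00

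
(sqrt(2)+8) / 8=1.18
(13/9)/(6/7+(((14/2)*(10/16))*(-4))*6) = -0.01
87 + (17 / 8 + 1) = 90.12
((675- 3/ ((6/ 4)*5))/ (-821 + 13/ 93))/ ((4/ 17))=-5332713/ 1526800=-3.49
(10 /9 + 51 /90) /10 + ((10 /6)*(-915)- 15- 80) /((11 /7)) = -1030.74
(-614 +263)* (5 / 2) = -1755 / 2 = -877.50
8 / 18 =4 / 9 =0.44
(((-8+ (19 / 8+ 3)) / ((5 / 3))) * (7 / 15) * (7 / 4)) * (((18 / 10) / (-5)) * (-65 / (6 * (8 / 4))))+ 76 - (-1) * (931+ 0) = 16071869 / 16000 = 1004.49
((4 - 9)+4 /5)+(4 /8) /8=-331 /80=-4.14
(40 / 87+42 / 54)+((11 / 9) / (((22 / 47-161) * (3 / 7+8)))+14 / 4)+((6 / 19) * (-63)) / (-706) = 7426034077981 / 1558511693370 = 4.76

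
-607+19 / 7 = -4230 / 7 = -604.29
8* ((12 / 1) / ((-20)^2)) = 6 / 25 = 0.24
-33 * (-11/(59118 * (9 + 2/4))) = 121/187207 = 0.00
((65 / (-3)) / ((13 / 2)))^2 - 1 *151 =-1259 / 9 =-139.89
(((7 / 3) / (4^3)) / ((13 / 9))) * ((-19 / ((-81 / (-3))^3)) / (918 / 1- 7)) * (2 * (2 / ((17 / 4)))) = -133 / 5283730764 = -0.00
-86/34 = -43/17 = -2.53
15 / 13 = 1.15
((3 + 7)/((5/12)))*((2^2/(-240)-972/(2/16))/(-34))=5488.95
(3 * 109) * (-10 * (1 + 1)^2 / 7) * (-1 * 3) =39240 / 7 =5605.71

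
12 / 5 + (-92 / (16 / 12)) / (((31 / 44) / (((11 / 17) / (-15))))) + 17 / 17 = 20091 / 2635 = 7.62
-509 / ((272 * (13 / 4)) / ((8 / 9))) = -1018 / 1989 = -0.51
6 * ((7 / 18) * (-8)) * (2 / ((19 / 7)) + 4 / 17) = -18.15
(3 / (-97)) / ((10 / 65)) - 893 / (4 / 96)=-4157847 / 194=-21432.20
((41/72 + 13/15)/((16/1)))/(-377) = -517/2171520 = -0.00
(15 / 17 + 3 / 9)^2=3844 / 2601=1.48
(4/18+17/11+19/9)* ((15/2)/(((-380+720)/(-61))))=-976/187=-5.22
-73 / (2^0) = -73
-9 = -9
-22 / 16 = -11 / 8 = -1.38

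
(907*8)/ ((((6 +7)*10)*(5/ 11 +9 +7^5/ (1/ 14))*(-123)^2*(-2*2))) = -9977/ 2545376033070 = -0.00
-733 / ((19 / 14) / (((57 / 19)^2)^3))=-393736.74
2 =2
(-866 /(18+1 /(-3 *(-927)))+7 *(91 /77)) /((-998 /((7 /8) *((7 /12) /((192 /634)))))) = 340738675921 /5064631621632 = 0.07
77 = 77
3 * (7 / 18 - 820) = -14753 / 6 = -2458.83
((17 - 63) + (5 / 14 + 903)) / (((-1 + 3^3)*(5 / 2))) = 12003 / 910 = 13.19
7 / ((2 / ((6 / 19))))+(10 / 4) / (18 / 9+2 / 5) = 979 / 456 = 2.15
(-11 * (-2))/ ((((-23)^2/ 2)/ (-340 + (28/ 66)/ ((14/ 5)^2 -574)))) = -45373780/ 1604457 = -28.28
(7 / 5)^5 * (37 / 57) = 621859 / 178125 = 3.49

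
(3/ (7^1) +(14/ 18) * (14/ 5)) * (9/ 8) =821/ 280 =2.93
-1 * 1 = -1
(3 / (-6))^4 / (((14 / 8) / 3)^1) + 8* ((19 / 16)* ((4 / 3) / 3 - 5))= -10879 / 252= -43.17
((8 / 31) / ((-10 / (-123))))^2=242064 / 24025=10.08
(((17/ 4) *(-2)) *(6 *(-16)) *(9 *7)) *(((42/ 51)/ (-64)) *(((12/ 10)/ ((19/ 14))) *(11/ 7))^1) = -87318/ 95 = -919.14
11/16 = 0.69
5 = 5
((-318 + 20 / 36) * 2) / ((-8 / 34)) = 48569 / 18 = 2698.28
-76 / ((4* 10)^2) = -19 / 400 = -0.05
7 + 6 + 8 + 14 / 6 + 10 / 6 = 25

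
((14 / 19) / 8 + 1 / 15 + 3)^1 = 3601 / 1140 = 3.16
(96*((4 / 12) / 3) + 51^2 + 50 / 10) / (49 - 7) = 3925 / 63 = 62.30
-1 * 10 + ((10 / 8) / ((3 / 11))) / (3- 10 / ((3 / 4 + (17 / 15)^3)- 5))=-27705515 / 2978028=-9.30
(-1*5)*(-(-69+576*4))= 11175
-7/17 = -0.41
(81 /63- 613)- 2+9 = -604.71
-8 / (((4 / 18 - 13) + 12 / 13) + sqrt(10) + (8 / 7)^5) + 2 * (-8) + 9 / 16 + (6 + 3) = -5.25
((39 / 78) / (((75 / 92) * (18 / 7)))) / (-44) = -161 / 29700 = -0.01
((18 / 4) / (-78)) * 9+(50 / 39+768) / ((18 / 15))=299777 / 468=640.55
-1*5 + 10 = 5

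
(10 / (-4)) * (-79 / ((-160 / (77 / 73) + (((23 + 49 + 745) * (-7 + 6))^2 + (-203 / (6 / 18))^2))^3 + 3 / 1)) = 180330535 / 1021805473560025782821198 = 0.00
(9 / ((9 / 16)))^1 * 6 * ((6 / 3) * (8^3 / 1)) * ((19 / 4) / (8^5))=57 / 4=14.25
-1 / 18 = -0.06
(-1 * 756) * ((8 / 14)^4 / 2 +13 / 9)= -388380 / 343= -1132.30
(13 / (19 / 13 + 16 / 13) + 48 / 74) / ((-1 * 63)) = -7093 / 81585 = -0.09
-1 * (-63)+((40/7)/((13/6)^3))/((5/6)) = 979245/15379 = 63.67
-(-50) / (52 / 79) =1975 / 26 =75.96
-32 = -32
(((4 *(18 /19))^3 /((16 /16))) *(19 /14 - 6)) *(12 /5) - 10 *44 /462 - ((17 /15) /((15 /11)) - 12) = -6440134231 /10802925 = -596.15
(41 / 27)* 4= 164 / 27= 6.07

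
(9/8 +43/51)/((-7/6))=-803/476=-1.69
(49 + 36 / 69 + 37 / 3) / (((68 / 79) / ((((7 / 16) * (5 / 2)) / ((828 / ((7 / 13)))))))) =20651785 / 404037504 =0.05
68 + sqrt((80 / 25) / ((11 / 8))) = 8 * sqrt(110) / 55 + 68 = 69.53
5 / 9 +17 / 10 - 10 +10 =203 / 90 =2.26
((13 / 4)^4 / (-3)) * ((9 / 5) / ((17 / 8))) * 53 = -4541199 / 2720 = -1669.56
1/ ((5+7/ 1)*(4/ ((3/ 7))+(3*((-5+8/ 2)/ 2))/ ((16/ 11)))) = 8/ 797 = 0.01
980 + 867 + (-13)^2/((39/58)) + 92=6571/3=2190.33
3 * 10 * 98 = 2940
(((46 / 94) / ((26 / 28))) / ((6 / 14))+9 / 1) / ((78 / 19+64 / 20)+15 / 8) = 14250760 / 12788841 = 1.11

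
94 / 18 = 47 / 9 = 5.22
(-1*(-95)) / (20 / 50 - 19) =-475 / 93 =-5.11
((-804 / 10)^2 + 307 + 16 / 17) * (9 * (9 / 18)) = 25903287 / 850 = 30474.46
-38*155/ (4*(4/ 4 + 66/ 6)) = -2945/ 24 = -122.71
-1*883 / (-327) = 883 / 327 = 2.70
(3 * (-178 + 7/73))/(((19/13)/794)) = -402155442/1387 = -289946.25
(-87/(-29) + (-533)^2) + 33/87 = 8238679/29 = 284092.38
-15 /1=-15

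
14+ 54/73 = 1076/73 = 14.74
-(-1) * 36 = 36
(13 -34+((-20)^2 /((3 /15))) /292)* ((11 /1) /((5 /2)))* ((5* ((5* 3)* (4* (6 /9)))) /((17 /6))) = -5454240 /1241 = -4395.04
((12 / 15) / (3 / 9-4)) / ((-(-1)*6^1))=-2 / 55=-0.04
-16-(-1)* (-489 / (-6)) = 131 / 2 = 65.50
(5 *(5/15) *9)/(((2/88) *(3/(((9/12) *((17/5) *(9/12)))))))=1683/4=420.75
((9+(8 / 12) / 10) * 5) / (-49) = -136 / 147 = -0.93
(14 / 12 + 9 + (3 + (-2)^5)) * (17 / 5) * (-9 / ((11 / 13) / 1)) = 74919 / 110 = 681.08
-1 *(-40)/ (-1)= -40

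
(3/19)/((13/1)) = 3/247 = 0.01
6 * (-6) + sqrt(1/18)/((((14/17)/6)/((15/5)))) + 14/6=-101/3 + 51 * sqrt(2)/14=-28.51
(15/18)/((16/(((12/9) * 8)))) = 5/9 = 0.56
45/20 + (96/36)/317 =8591/3804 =2.26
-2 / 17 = -0.12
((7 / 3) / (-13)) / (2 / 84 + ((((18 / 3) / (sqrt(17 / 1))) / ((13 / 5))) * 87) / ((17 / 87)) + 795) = -208999678342 / 834793789454057 + 15888542040 * sqrt(17) / 834793789454057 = -0.00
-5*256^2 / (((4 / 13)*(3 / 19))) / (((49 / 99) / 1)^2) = -66105262080 / 2401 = -27532387.37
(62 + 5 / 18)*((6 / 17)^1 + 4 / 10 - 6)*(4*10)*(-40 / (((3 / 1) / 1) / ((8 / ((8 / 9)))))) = 79994560 / 51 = 1568520.78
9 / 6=3 / 2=1.50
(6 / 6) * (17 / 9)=17 / 9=1.89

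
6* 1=6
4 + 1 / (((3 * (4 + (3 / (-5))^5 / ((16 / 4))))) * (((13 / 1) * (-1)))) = 7749592 / 1940523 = 3.99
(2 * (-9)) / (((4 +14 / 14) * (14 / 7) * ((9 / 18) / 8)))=-144 / 5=-28.80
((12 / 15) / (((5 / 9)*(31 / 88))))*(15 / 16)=3.83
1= 1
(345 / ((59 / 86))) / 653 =29670 / 38527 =0.77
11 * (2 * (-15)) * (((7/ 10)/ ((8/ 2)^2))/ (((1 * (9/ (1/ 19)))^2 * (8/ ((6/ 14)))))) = -11/ 415872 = -0.00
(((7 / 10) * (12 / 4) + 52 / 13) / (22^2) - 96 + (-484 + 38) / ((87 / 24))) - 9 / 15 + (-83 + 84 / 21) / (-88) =-218.72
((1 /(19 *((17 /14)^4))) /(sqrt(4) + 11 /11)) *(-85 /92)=-48020 /6440943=-0.01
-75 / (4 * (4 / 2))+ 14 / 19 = -1313 / 152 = -8.64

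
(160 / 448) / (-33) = -5 / 462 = -0.01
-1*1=-1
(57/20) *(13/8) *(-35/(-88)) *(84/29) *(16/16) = 108927/20416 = 5.34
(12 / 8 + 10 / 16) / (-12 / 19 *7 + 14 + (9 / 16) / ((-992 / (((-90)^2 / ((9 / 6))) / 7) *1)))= 560728 / 2412191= 0.23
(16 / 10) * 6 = 48 / 5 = 9.60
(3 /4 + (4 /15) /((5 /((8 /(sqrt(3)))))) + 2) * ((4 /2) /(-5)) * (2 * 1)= -11 /5 -128 * sqrt(3) /1125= -2.40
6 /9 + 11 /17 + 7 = 424 /51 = 8.31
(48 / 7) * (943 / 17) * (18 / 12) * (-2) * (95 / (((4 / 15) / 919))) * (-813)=36143908557300 / 119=303730324010.92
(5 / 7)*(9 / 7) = 0.92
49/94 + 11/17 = 1867/1598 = 1.17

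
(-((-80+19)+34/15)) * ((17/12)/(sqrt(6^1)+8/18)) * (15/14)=-44931/6580+404379 * sqrt(6)/26320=30.81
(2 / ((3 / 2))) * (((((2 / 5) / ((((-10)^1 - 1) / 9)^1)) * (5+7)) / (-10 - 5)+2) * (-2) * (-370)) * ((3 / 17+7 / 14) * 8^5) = 138758586368 / 2805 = 49468301.74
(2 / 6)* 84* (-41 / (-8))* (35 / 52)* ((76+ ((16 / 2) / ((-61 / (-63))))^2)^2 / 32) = 180914922124405 / 2879934928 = 62819.10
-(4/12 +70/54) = -44/27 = -1.63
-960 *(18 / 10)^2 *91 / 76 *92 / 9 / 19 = -3616704 / 1805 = -2003.71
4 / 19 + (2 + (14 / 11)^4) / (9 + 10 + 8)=318610 / 834537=0.38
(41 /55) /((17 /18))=738 /935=0.79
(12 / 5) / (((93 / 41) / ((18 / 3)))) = 6.35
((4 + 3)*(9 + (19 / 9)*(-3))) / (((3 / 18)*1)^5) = 145152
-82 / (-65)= 82 / 65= 1.26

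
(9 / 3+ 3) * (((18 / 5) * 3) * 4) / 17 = 1296 / 85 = 15.25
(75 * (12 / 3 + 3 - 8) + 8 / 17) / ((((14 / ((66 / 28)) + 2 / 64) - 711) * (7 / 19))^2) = -72864101376 / 65961298865399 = -0.00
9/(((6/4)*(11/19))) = 114/11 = 10.36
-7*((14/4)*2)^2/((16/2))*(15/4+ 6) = -13377/32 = -418.03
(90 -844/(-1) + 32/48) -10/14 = 19613/21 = 933.95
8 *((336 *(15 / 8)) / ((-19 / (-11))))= 55440 / 19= 2917.89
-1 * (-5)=5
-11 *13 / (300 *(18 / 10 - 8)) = 143 / 1860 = 0.08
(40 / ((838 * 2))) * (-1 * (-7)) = 70 / 419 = 0.17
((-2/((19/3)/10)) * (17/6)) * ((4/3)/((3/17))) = -11560/171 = -67.60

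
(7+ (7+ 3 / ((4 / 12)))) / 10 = 23 / 10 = 2.30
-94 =-94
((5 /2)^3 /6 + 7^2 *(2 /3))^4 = 8215383330001 /5308416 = 1547614.83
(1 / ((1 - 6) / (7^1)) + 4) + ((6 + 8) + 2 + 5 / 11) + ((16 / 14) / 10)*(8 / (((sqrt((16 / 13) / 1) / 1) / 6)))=48*sqrt(13) / 35 + 1048 / 55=24.00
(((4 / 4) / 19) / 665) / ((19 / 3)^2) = 9 / 4561235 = 0.00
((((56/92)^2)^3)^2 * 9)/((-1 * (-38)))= 255122605688832/416377864208386099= 0.00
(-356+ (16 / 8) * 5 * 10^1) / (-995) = 256 / 995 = 0.26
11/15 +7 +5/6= 257/30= 8.57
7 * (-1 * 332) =-2324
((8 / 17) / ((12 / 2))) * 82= 328 / 51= 6.43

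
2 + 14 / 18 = 25 / 9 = 2.78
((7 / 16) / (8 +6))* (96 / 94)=3 / 94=0.03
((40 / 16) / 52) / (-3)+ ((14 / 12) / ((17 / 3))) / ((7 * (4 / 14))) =0.09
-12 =-12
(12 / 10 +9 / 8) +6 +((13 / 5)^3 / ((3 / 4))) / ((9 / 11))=36.97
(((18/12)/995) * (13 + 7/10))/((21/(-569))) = -77953/139300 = -0.56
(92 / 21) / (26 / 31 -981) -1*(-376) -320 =35729908 / 638085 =56.00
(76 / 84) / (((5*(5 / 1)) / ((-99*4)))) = -2508 / 175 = -14.33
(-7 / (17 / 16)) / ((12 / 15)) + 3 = -5.24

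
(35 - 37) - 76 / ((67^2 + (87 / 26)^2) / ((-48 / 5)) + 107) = -21011410 / 11738729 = -1.79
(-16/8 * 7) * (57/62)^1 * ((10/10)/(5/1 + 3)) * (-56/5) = 2793/155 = 18.02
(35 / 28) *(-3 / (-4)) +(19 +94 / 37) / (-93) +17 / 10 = 662291 / 275280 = 2.41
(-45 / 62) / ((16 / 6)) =-135 / 496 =-0.27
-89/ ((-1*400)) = 89/ 400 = 0.22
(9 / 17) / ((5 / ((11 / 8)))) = 99 / 680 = 0.15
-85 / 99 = -0.86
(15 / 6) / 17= 5 / 34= 0.15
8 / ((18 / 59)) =236 / 9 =26.22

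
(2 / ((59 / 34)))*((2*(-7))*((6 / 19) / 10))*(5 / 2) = -1428 / 1121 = -1.27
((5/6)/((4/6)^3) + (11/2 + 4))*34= 3349/8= 418.62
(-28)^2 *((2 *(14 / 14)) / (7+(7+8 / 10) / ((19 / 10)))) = 29792 / 211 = 141.19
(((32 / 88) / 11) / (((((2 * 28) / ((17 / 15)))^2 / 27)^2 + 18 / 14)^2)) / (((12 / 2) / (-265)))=-4891331360054790 / 224069251468612093658521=-0.00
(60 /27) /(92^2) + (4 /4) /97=19529 /1847268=0.01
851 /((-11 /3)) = -2553 /11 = -232.09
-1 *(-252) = 252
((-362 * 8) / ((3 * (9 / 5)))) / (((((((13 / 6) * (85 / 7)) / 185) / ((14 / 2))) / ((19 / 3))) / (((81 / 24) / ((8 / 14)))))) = -218221745 / 221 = -987428.71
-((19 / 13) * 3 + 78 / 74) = -2616 / 481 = -5.44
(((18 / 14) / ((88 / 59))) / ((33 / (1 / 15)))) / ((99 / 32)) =236 / 419265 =0.00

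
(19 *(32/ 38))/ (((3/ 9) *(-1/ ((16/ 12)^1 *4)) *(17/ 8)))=-2048/ 17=-120.47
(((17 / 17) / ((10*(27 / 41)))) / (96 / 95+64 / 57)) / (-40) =-41 / 23040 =-0.00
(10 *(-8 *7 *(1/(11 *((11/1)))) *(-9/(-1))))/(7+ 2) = -560/121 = -4.63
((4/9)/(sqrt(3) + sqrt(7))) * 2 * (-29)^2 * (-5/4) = -8410/(9 * sqrt(3) + 9 * sqrt(7)) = -213.45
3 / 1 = 3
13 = 13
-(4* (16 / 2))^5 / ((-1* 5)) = 33554432 / 5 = 6710886.40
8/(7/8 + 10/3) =192/101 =1.90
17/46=0.37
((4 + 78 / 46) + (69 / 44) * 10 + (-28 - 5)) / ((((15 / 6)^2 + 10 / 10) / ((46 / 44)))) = -1.68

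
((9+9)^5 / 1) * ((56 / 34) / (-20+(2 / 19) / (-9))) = -4523625792 / 29087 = -155520.53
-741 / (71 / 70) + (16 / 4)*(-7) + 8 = -53290 / 71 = -750.56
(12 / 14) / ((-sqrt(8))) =-3*sqrt(2) / 14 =-0.30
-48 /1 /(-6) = 8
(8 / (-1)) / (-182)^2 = -2 / 8281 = -0.00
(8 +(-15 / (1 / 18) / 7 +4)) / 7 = -186 / 49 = -3.80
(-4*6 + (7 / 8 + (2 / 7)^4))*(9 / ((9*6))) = -148019 / 38416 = -3.85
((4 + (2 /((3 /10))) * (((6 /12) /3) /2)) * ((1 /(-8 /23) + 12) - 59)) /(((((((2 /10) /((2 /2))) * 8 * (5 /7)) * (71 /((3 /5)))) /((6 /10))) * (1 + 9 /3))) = -114513 /454400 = -0.25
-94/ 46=-47/ 23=-2.04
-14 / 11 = -1.27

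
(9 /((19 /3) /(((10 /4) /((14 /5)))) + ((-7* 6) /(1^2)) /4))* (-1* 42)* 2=16200 /73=221.92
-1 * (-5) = 5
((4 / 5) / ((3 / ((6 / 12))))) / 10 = 1 / 75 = 0.01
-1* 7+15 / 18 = -37 / 6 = -6.17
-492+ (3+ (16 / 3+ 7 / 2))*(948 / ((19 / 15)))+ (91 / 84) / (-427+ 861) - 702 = 7662.32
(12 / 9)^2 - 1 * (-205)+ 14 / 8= 7507 / 36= 208.53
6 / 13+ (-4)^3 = -826 / 13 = -63.54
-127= -127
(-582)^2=338724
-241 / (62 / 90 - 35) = 10845 / 1544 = 7.02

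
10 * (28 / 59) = 280 / 59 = 4.75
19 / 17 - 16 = -253 / 17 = -14.88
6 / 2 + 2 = 5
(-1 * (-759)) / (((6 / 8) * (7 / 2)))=2024 / 7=289.14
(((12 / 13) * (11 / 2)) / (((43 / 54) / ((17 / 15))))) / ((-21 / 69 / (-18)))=8361144 / 19565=427.35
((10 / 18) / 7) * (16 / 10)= 8 / 63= 0.13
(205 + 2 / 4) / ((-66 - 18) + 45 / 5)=-2.74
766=766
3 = 3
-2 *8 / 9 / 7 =-16 / 63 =-0.25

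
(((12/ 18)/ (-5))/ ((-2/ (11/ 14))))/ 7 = 11/ 1470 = 0.01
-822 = -822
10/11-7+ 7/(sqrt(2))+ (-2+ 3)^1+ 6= 10/11+ 7 * sqrt(2)/2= 5.86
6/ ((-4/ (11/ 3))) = -11/ 2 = -5.50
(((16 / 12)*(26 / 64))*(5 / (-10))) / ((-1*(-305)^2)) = 13 / 4465200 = 0.00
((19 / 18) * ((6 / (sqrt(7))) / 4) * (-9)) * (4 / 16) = -57 * sqrt(7) / 112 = -1.35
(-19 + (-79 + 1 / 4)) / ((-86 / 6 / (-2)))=-1173 / 86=-13.64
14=14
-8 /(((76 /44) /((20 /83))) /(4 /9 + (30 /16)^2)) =-125455 /28386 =-4.42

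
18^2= 324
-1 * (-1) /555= 1 /555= 0.00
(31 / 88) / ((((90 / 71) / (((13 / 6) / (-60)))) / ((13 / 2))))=-0.07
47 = 47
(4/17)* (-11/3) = -44/51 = -0.86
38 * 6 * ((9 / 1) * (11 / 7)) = 22572 / 7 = 3224.57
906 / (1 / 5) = 4530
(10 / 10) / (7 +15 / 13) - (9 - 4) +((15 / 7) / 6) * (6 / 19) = -67171 / 14098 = -4.76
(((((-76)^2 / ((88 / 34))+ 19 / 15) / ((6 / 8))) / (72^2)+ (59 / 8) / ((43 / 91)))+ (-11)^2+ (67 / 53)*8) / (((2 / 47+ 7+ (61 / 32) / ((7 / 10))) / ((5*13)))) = 921047425622597 / 939478398507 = 980.38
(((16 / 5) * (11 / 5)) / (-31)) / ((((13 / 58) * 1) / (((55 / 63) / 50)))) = -56144 / 3173625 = -0.02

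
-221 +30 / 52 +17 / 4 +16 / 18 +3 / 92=-579242 / 2691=-215.25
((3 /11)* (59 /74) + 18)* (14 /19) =103803 /7733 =13.42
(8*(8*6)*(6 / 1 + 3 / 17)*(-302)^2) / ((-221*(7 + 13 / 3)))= -86364.56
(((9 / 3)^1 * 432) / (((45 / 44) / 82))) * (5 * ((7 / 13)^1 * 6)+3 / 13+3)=130927104 / 65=2014263.14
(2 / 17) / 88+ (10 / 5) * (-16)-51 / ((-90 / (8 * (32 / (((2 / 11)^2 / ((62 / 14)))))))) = 1523813737 / 78540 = 19401.75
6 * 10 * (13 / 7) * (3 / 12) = 195 / 7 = 27.86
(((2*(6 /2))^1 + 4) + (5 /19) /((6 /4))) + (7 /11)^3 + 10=1550201 /75867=20.43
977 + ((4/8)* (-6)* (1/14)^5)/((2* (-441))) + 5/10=154562550241/158120256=977.50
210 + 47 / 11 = 2357 / 11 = 214.27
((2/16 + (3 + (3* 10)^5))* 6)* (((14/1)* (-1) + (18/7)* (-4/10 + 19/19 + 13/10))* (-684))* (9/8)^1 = 57263365604115/56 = 1022560100073.48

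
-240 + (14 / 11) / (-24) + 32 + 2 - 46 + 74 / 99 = -9047 / 36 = -251.31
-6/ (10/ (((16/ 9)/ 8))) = -2/ 15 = -0.13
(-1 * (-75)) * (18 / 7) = 1350 / 7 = 192.86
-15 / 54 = -0.28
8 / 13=0.62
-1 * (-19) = 19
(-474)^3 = -106496424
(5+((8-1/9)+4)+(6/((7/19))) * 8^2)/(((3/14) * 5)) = 133456/135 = 988.56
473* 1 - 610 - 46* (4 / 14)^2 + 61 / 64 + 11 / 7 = -433491 / 3136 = -138.23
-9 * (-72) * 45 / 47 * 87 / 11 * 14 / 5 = 7103376 / 517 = 13739.61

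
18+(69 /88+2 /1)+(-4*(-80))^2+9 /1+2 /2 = 9013909 /88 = 102430.78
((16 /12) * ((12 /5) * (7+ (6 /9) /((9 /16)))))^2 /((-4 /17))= -53139008 /18225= -2915.72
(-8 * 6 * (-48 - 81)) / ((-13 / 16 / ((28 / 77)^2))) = -1585152 / 1573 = -1007.73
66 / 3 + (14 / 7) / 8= 22.25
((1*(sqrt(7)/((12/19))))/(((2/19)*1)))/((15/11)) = 3971*sqrt(7)/360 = 29.18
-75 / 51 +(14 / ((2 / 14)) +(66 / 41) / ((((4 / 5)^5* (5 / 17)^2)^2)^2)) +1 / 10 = 4777284649285536585733 / 1915899011399680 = 2493495.02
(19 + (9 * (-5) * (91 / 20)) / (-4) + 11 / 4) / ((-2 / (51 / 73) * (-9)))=6613 / 2336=2.83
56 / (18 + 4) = 28 / 11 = 2.55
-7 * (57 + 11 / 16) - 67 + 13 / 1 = -7325 / 16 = -457.81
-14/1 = -14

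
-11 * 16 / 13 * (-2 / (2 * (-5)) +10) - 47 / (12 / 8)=-33038 / 195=-169.43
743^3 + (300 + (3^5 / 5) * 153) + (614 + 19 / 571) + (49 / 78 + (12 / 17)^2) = 26398171214126393 / 64357410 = 410180757.96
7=7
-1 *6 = -6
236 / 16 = 59 / 4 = 14.75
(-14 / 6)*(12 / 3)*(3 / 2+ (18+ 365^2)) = -3730846 / 3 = -1243615.33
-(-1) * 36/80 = 0.45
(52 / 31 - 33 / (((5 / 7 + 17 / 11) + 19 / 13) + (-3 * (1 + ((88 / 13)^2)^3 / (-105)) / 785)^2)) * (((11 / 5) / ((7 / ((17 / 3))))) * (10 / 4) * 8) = -13979359132768852601340338062 / 1004857981056761374111649703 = -13.91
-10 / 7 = -1.43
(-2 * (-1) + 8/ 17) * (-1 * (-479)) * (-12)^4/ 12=34763904/ 17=2044935.53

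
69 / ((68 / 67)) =4623 / 68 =67.99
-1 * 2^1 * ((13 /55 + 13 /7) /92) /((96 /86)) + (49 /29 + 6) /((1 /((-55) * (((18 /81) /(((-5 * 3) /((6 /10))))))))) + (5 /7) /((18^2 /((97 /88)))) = 353825107 /95087520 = 3.72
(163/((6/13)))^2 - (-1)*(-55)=4488181/36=124671.69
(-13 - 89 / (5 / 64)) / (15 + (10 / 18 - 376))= 51849 / 16220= 3.20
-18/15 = -6/5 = -1.20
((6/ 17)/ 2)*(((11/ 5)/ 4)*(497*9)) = 147609/ 340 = 434.14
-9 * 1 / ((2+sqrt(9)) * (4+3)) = -9 / 35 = -0.26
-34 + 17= -17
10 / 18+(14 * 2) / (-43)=-37 / 387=-0.10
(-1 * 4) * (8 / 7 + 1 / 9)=-316 / 63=-5.02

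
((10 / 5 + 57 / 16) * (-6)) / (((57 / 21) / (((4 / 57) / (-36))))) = 623 / 25992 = 0.02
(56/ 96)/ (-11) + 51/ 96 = 505/ 1056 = 0.48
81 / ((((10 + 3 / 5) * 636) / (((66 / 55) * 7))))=567 / 5618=0.10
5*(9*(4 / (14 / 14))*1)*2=360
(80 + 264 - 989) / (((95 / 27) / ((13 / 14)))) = -170.22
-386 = -386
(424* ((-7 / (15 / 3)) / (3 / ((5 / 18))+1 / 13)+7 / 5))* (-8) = -2177664 / 505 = -4312.21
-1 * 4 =-4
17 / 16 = 1.06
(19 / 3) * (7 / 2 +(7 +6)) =209 / 2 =104.50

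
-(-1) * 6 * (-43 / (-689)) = 0.37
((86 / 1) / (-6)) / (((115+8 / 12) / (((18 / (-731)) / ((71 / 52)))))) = 936 / 418829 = 0.00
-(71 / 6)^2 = -140.03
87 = 87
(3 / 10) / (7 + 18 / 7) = 21 / 670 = 0.03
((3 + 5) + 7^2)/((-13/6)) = -342/13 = -26.31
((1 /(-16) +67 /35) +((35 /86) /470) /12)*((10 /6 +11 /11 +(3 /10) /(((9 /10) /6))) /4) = 785947 /363780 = 2.16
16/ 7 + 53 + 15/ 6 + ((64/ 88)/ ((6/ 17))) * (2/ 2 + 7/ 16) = 56131/ 924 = 60.75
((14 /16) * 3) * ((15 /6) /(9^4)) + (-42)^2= 61725923 /34992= 1764.00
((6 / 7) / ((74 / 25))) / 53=75 / 13727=0.01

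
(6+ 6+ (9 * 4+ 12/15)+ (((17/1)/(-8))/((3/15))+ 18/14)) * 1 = 11049/280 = 39.46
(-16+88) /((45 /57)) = 91.20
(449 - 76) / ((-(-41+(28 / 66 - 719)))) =0.49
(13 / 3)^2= 169 / 9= 18.78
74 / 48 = 37 / 24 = 1.54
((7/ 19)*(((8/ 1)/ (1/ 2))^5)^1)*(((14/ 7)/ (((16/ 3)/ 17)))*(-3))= -140378112/ 19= -7388321.68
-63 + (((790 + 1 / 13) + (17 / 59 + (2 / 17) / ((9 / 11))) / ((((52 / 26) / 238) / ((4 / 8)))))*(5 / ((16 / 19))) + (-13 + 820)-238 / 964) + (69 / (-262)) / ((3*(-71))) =2766600472913281 / 495147440736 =5587.43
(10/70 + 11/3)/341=80/7161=0.01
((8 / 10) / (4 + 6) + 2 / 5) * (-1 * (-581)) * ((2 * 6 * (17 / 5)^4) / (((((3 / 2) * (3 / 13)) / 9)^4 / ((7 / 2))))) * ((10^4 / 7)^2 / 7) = 1459753886439014400 / 7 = 208536269491287771.43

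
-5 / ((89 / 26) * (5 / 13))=-338 / 89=-3.80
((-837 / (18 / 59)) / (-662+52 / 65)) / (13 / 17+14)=155465 / 553204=0.28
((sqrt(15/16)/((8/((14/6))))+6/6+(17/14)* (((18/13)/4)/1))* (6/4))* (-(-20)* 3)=105* sqrt(15)/16+23265/182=153.25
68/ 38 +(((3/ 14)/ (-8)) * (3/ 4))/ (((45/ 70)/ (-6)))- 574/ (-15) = 183511/ 4560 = 40.24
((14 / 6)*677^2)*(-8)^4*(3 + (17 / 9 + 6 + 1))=1406109372416 / 27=52078124904.30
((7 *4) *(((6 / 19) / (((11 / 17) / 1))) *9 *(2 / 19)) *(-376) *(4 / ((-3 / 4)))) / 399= 4909056 / 75449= 65.06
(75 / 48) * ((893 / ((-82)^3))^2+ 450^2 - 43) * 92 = 35390260239439574775 / 1216026685696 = 29103193.75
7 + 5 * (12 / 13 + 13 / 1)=996 / 13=76.62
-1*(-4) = 4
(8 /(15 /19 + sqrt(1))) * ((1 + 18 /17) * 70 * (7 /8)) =162925 /289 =563.75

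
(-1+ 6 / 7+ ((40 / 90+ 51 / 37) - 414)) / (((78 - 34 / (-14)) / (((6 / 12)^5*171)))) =-9130621 / 333296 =-27.39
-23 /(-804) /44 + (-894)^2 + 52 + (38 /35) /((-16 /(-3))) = 989646682939 /1238160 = 799288.20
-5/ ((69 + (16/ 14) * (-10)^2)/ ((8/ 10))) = -28/ 1283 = -0.02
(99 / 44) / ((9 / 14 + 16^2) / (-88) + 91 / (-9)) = -24948 / 144449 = -0.17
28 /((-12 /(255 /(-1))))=595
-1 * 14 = -14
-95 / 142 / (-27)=95 / 3834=0.02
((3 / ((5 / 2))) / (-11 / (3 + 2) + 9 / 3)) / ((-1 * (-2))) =3 / 4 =0.75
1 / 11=0.09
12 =12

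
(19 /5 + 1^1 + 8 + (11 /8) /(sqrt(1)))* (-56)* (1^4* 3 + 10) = -51597 /5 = -10319.40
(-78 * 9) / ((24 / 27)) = -3159 / 4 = -789.75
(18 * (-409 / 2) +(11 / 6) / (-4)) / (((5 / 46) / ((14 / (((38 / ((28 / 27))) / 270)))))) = -199152170 / 57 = -3493897.72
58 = 58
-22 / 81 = -0.27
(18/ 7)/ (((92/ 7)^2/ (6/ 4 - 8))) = -819/ 8464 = -0.10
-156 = -156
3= 3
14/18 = 7/9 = 0.78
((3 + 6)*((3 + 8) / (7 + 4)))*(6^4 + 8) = 11736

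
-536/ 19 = -28.21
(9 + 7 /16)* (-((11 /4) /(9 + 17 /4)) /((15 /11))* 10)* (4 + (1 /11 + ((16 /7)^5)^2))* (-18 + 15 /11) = 111520702216226351 /119769505576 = 931127.68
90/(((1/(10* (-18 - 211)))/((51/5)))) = -2102220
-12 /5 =-2.40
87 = 87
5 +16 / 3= 31 / 3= 10.33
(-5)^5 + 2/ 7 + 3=-21852/ 7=-3121.71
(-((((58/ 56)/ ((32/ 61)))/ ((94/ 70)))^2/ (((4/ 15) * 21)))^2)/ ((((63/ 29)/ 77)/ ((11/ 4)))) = -536926360024037328125/ 36970036026685784064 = -14.52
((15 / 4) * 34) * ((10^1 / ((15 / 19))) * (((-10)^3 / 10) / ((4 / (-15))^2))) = -9084375 / 4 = -2271093.75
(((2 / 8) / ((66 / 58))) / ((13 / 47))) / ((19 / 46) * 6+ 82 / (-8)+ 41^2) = 31349 / 66038973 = 0.00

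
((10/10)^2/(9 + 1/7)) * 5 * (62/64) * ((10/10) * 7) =7595/2048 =3.71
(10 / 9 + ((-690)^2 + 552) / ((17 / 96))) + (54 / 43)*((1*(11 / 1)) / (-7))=123959986016 / 46053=2691681.02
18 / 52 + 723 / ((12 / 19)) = 59545 / 52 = 1145.10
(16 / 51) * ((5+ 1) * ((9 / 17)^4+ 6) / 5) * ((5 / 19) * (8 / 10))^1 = 64983936 / 134886415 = 0.48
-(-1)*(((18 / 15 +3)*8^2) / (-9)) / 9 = -448 / 135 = -3.32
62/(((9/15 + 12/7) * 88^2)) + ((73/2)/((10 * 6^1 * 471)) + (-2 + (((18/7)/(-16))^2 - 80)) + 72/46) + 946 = 480351415956637/554937324480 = 865.60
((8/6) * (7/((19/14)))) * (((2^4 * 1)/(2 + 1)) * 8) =50176/171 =293.43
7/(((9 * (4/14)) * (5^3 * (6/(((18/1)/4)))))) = 49/3000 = 0.02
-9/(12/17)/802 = -51/3208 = -0.02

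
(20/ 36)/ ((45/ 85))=85/ 81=1.05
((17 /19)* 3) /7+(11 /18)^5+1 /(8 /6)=306272159 /251312544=1.22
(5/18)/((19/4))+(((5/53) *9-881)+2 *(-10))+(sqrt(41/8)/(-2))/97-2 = -8175664/9063-sqrt(82)/776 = -902.10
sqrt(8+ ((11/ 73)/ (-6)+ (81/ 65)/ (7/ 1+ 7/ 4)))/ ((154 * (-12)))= -sqrt(2664387726)/ 33480720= -0.00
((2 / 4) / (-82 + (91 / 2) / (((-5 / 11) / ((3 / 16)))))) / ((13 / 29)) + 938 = 937.99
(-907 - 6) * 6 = -5478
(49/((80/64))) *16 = 3136/5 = 627.20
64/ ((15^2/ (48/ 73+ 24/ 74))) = 56576/ 202575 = 0.28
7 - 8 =-1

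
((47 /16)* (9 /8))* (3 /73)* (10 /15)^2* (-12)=-423 /584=-0.72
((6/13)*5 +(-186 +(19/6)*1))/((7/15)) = -70405/182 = -386.84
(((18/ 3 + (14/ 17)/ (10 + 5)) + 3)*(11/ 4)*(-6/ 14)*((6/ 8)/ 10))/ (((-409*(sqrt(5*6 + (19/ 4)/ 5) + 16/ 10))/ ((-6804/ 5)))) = 74063484/ 493489175-18515871*sqrt(3095)/ 1973956700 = -0.37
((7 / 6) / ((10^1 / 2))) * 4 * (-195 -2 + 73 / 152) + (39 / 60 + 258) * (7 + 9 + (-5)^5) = -152821991 / 190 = -804326.27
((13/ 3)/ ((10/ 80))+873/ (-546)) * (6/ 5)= 3611/ 91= 39.68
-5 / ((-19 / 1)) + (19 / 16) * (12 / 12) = 441 / 304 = 1.45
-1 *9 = -9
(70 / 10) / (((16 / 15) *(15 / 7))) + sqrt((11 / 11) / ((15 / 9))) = sqrt(15) / 5 + 49 / 16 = 3.84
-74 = -74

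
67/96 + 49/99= 3779/3168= 1.19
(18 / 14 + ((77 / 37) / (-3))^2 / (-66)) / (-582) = -661561 / 301174524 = -0.00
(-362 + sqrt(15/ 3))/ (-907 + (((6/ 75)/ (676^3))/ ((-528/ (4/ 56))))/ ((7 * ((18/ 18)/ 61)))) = 72330034057881600/ 181224698592537661- 199806723916800 * sqrt(5)/ 181224698592537661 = 0.40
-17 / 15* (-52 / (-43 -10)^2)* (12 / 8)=442 / 14045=0.03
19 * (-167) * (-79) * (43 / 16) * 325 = 3503071325 / 16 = 218941957.81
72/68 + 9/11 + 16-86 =-12739/187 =-68.12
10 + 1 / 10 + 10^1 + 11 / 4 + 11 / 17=7989 / 340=23.50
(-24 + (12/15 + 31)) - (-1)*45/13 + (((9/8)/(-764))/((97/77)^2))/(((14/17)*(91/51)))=84186710097/7476015040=11.26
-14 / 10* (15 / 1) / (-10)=21 / 10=2.10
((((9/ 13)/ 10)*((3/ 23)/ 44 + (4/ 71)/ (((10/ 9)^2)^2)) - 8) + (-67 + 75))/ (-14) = -8068761/ 40865825000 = -0.00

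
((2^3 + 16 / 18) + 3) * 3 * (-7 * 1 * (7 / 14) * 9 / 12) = -749 / 8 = -93.62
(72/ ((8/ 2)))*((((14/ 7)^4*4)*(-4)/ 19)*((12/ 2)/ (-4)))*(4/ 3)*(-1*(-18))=8730.95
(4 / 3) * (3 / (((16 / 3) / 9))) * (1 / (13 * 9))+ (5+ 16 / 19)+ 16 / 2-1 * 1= 12745 / 988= 12.90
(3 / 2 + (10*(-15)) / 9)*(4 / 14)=-13 / 3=-4.33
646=646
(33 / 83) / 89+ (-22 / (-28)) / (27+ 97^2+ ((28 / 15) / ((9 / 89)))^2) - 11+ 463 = 8329150908192097 / 18427139618552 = 452.00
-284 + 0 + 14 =-270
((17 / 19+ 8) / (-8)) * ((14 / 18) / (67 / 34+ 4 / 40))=-100555 / 240768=-0.42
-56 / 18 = -28 / 9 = -3.11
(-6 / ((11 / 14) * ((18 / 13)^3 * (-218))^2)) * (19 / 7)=-91709371 / 1481697188928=-0.00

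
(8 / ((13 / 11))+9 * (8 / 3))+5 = 465 / 13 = 35.77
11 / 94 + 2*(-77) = -14465 / 94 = -153.88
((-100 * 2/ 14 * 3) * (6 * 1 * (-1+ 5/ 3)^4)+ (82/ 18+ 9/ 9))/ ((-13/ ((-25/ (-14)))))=11875/ 1911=6.21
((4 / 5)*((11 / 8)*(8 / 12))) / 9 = 11 / 135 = 0.08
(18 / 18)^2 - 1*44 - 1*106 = -149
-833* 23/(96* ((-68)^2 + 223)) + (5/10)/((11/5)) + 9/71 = 113695589/363408672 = 0.31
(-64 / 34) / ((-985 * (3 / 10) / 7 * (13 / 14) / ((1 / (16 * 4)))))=98 / 130611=0.00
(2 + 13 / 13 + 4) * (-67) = -469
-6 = -6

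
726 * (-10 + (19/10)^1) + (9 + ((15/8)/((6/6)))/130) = -6106449/1040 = -5871.59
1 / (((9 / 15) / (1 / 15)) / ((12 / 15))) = 4 / 45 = 0.09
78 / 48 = 13 / 8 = 1.62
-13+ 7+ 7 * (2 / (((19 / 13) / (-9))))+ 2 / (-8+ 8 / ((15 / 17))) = -13731 / 152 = -90.34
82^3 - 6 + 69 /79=43557667 /79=551362.87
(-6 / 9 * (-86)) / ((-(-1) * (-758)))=-86 / 1137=-0.08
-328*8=-2624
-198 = -198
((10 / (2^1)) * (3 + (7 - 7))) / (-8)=-15 / 8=-1.88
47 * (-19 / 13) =-893 / 13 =-68.69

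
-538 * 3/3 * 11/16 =-2959/8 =-369.88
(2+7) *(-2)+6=-12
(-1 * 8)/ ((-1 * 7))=8/ 7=1.14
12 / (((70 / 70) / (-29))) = -348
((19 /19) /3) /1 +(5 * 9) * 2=271 /3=90.33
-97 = -97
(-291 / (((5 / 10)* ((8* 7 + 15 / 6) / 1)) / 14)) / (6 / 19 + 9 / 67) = -6914936 / 22347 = -309.43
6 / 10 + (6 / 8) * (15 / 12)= 123 / 80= 1.54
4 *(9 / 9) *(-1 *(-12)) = 48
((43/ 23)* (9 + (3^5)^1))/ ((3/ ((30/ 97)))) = 108360/ 2231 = 48.57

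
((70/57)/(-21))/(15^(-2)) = -250/19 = -13.16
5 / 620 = 1 / 124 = 0.01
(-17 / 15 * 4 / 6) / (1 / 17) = -578 / 45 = -12.84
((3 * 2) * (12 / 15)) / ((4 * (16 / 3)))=9 / 40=0.22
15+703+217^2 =47807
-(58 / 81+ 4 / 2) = -220 / 81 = -2.72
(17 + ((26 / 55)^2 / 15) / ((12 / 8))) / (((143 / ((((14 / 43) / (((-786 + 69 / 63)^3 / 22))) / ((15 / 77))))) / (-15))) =466994663268 / 3442098403944932875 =0.00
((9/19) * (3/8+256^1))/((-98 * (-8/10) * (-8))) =-13185/68096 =-0.19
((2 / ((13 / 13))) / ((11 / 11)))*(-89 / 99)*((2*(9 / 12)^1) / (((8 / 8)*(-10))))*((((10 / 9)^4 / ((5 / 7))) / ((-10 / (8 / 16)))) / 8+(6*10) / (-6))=-212621 / 78732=-2.70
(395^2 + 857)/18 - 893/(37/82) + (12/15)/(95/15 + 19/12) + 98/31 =6739.85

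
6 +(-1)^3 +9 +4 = 18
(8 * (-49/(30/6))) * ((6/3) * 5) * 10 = -7840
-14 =-14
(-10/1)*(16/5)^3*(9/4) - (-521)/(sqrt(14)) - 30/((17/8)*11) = -599.32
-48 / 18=-8 / 3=-2.67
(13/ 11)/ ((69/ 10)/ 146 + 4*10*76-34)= 18980/ 48277119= 0.00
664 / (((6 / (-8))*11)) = -2656 / 33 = -80.48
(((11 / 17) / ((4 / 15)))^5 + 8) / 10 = 133929571669 / 14539335680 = 9.21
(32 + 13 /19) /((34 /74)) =22977 /323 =71.14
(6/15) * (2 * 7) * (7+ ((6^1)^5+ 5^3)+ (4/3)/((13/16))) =8637328/195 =44293.99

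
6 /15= 2 /5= 0.40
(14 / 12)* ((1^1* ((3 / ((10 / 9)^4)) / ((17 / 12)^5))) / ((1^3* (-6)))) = -59521392 / 887410625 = -0.07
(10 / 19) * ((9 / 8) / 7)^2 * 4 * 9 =3645 / 7448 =0.49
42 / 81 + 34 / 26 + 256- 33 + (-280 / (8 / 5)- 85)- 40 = -26386 / 351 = -75.17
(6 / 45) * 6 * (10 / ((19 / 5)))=40 / 19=2.11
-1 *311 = -311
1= 1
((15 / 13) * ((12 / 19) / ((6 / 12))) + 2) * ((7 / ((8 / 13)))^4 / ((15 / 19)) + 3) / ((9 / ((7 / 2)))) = 3894991542631 / 136581120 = 28517.79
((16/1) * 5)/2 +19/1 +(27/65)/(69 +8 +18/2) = 329837/5590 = 59.00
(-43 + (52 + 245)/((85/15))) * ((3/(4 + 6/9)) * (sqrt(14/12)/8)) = 15 * sqrt(42)/119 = 0.82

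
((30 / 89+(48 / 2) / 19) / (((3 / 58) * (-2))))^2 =684240964 / 2859481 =239.29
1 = 1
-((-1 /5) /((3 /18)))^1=6 /5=1.20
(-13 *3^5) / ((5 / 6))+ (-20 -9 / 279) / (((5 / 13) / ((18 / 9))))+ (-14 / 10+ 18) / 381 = -230014747 / 59055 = -3894.92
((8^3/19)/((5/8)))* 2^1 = 8192/95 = 86.23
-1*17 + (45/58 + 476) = 26667/58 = 459.78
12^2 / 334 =72 / 167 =0.43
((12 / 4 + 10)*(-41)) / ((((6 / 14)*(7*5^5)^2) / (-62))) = 33046 / 205078125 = 0.00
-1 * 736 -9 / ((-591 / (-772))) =-147308 / 197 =-747.76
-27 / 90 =-3 / 10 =-0.30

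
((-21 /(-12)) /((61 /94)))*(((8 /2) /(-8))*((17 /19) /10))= -5593 /46360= -0.12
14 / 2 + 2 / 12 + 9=97 / 6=16.17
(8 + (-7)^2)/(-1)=-57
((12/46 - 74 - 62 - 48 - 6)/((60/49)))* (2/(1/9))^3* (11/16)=-621286.55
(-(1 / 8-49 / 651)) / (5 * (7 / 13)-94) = 481 / 883128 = 0.00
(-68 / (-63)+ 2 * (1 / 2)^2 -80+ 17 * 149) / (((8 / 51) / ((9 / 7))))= 15773127 / 784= 20118.78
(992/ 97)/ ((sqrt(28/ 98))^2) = 3472/ 97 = 35.79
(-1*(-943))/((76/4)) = 943/19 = 49.63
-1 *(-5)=5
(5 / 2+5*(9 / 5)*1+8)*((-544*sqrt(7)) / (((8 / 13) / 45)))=-775710*sqrt(7)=-2052335.75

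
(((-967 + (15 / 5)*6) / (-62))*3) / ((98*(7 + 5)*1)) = 949 / 24304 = 0.04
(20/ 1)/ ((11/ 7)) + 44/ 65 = 9584/ 715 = 13.40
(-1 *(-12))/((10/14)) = 84/5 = 16.80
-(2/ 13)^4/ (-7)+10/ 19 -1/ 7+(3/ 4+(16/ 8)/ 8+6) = 28047206/ 3798613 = 7.38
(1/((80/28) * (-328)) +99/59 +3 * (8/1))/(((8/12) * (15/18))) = 89441883/1935200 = 46.22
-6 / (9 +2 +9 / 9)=-1 / 2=-0.50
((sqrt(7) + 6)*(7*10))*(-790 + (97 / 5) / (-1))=-339948 - 56658*sqrt(7)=-489850.98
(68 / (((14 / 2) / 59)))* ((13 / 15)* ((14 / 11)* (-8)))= -834496 / 165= -5057.55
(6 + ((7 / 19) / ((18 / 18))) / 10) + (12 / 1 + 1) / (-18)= 4544 / 855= 5.31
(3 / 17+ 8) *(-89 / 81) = -12371 / 1377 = -8.98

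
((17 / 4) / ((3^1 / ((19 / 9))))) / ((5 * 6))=323 / 3240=0.10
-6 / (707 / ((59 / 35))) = -0.01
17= 17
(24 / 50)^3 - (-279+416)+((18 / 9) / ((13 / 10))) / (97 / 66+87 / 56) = -136.38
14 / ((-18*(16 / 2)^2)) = -7 / 576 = -0.01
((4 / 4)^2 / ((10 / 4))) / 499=2 / 2495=0.00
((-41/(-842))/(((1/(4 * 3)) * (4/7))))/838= 861/705596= 0.00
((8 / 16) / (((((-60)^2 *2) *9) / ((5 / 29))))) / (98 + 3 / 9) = 1 / 73915200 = 0.00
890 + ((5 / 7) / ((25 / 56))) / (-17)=75642 / 85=889.91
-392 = -392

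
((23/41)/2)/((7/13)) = 0.52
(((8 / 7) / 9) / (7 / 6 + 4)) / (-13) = -16 / 8463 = -0.00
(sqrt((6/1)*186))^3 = 6696*sqrt(31) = 37281.75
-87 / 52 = -1.67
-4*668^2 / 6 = -892448 / 3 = -297482.67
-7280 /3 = -2426.67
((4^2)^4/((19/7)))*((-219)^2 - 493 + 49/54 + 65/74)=21755082309632/18981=1146150482.57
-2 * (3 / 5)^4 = -162 / 625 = -0.26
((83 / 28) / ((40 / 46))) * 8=1909 / 70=27.27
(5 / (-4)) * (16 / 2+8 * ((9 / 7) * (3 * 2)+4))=-890 / 7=-127.14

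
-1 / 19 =-0.05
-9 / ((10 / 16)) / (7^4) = -72 / 12005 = -0.01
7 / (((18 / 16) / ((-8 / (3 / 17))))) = -282.07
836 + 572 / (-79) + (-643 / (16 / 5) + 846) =1862911 / 1264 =1473.82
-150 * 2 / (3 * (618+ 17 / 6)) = -24 / 149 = -0.16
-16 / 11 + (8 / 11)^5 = -201488 / 161051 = -1.25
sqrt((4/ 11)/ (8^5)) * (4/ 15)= sqrt(22)/ 5280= 0.00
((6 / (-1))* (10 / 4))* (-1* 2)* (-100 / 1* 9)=-27000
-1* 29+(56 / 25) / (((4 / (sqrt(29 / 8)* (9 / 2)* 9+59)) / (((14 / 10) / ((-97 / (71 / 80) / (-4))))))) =-3310989 / 121250+281799* sqrt(58) / 970000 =-25.09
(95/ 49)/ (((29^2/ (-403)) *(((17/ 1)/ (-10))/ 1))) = 382850/ 700553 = 0.55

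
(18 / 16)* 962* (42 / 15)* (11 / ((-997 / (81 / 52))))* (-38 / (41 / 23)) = 907614477 / 817540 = 1110.18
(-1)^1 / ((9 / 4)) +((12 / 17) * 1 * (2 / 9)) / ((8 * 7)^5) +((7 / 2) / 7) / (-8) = -5339516669 / 10532745216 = -0.51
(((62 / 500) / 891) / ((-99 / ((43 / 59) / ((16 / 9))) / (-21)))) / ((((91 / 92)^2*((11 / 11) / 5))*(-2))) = -705157 / 22802679900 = -0.00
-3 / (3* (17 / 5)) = -5 / 17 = -0.29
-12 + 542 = 530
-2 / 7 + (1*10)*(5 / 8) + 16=615 / 28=21.96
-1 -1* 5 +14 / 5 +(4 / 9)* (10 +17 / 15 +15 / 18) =286 / 135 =2.12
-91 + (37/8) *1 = -691/8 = -86.38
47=47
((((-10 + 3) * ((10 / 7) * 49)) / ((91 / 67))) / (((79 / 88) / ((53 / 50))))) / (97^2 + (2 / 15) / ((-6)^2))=-118120464 / 2609022637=-0.05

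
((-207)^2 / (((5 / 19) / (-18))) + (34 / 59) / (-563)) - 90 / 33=-5354516890966 / 1826935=-2930874.33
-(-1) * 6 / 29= 6 / 29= 0.21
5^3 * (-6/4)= -375/2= -187.50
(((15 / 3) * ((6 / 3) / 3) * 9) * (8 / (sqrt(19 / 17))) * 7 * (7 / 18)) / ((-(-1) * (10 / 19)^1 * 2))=98 * sqrt(323) / 3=587.09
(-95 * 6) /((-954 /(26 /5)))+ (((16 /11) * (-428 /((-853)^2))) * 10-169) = -211124456843 /1272588141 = -165.90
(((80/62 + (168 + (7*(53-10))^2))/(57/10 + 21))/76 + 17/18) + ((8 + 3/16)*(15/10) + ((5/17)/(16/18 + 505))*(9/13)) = 880445054222377/15191047201824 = 57.96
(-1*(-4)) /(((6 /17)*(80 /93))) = 527 /40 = 13.18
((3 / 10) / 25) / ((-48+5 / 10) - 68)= -1 / 9625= -0.00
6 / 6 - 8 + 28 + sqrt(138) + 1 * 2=34.75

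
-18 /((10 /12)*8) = -27 /10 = -2.70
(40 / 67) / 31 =40 / 2077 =0.02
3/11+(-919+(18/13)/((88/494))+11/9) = -180127/198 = -909.73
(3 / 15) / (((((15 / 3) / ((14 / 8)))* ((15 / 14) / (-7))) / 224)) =-38416 / 375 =-102.44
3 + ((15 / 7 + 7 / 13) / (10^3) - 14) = -250189 / 22750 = -11.00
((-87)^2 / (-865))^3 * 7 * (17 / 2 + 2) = -63743051548323 / 1294429250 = -49244.14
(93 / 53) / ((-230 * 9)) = -31 / 36570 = -0.00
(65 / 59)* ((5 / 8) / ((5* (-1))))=-65 / 472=-0.14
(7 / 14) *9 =4.50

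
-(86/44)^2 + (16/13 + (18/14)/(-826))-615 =-11234087157/18190172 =-617.59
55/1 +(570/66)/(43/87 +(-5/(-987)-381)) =2195459590/39933927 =54.98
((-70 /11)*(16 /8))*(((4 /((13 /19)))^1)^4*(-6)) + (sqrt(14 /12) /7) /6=sqrt(42) /252 + 28024227840 /314171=89200.58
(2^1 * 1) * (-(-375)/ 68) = 375/ 34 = 11.03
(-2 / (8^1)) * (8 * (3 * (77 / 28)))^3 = -71874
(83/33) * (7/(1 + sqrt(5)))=-581/132 + 581 * sqrt(5)/132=5.44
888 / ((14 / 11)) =4884 / 7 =697.71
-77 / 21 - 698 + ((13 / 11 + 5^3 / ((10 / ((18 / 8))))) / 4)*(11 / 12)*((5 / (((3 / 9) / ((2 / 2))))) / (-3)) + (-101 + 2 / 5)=-1604827 / 1920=-835.85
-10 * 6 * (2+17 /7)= -1860 /7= -265.71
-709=-709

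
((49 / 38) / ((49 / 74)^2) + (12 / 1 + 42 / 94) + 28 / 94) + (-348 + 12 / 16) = -58033053 / 175028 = -331.56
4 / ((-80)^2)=1 / 1600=0.00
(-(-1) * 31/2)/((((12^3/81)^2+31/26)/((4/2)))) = 7254/106775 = 0.07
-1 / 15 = -0.07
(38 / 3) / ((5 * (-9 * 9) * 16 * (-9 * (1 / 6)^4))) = 38 / 135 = 0.28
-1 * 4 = -4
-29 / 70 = -0.41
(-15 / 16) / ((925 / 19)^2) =-1083 / 2738000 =-0.00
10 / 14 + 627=4394 / 7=627.71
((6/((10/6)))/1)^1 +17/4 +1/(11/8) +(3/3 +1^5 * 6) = 3427/220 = 15.58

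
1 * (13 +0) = 13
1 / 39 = 0.03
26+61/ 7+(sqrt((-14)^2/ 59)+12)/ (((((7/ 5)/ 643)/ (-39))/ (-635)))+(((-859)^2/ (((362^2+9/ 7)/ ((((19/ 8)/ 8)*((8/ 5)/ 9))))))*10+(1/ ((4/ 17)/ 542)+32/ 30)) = 159238950*sqrt(59)/ 59+157761110790111653/ 1155819420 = 157224016.31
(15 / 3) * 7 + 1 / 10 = 351 / 10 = 35.10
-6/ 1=-6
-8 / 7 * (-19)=152 / 7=21.71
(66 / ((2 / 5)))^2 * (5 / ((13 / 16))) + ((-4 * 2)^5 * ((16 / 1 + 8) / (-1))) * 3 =32848848 / 13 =2526834.46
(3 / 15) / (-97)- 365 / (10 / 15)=-531077 / 970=-547.50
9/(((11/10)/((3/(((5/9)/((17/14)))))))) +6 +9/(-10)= 45237/770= 58.75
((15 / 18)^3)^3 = 1953125 / 10077696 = 0.19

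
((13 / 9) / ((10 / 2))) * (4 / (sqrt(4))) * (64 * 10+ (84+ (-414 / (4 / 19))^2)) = 40225601 / 18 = 2234755.61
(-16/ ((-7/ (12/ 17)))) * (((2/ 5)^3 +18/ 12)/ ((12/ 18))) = 3312/ 875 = 3.79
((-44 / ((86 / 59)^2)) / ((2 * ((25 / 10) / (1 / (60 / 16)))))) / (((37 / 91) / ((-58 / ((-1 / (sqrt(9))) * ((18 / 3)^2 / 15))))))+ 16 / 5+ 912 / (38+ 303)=-66860391394 / 349932495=-191.07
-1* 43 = -43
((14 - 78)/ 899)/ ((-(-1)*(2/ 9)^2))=-1296/ 899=-1.44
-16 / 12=-4 / 3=-1.33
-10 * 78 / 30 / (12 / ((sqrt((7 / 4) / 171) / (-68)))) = 0.00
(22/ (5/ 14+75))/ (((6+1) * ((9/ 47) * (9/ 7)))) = 14476/ 85455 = 0.17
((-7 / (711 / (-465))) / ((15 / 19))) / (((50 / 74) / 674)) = 102819374 / 17775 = 5784.49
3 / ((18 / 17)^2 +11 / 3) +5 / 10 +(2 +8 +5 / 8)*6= 64.88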